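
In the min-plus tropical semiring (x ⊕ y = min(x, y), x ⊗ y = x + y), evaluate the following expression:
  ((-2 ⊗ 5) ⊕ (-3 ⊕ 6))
((-2 ⊗ 5) ⊕ (-3 ⊕ 6)) = -3

Expand innermost to outermost. Recall ⊕ takes the minimum of its arguments and ⊗ takes their sum. Working out the expression ((-2 ⊗ 5) ⊕ (-3 ⊕ 6)) gives -3.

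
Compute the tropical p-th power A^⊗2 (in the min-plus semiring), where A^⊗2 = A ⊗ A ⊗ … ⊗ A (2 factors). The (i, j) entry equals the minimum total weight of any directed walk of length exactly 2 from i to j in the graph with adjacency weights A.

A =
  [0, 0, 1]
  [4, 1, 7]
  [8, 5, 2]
A^⊗2 =
  [0, 0, 1]
  [4, 2, 5]
  [8, 6, 4]

Each entry (A^⊗2)_ij equals the minimum over all length-2 walks i = v_0 → v_1 → … → v_2 = j of Σ_t A[v_t][v_{t+1}]. For example, for (i, j) = (0, 2) we minimise over 3 possible intermediate vertex sequences; the minimum is 1, attained along the walk 0 → 0 → 2.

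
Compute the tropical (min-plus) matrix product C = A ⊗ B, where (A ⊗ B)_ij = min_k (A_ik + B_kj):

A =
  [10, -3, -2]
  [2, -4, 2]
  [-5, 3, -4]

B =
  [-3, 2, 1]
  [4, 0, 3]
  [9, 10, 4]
A ⊗ B =
  [1, -3, 0]
  [-1, -4, -1]
  [-8, -3, -4]

Apply the min-plus product entry-by-entry:
  C[0][0] = min over k of (A[0][0] + B[0][0] = 10 + -3 = 7, A[0][1] + B[1][0] = -3 + 4 = 1, A[0][2] + B[2][0] = -2 + 9 = 7) = 1 (attained at k = 1)
  C[0][1] = min over k of (A[0][0] + B[0][1] = 10 + 2 = 12, A[0][1] + B[1][1] = -3 + 0 = -3, A[0][2] + B[2][1] = -2 + 10 = 8) = -3 (attained at k = 1)
  C[0][2] = min over k of (A[0][0] + B[0][2] = 10 + 1 = 11, A[0][1] + B[1][2] = -3 + 3 = 0, A[0][2] + B[2][2] = -2 + 4 = 2) = 0 (attained at k = 1)
  C[1][0] = min over k of (A[1][0] + B[0][0] = 2 + -3 = -1, A[1][1] + B[1][0] = -4 + 4 = 0, A[1][2] + B[2][0] = 2 + 9 = 11) = -1 (attained at k = 0)
  C[1][1] = min over k of (A[1][0] + B[0][1] = 2 + 2 = 4, A[1][1] + B[1][1] = -4 + 0 = -4, A[1][2] + B[2][1] = 2 + 10 = 12) = -4 (attained at k = 1)
  C[1][2] = min over k of (A[1][0] + B[0][2] = 2 + 1 = 3, A[1][1] + B[1][2] = -4 + 3 = -1, A[1][2] + B[2][2] = 2 + 4 = 6) = -1 (attained at k = 1)
  C[2][0] = min over k of (A[2][0] + B[0][0] = -5 + -3 = -8, A[2][1] + B[1][0] = 3 + 4 = 7, A[2][2] + B[2][0] = -4 + 9 = 5) = -8 (attained at k = 0)
  C[2][1] = min over k of (A[2][0] + B[0][1] = -5 + 2 = -3, A[2][1] + B[1][1] = 3 + 0 = 3, A[2][2] + B[2][1] = -4 + 10 = 6) = -3 (attained at k = 0)
  C[2][2] = min over k of (A[2][0] + B[0][2] = -5 + 1 = -4, A[2][1] + B[1][2] = 3 + 3 = 6, A[2][2] + B[2][2] = -4 + 4 = 0) = -4 (attained at k = 0)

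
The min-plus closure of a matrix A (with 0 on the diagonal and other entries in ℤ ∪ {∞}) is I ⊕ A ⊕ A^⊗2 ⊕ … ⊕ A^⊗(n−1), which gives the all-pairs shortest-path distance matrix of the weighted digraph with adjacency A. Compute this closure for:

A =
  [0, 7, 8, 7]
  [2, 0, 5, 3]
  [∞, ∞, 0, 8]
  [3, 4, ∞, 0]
Closure =
  [0, 7, 8, 7]
  [2, 0, 5, 3]
  [11, 12, 0, 8]
  [3, 4, 9, 0]

This is the Floyd-Warshall all-pairs shortest-path computation. For each intermediate vertex k = 0, 1, …, 3, update dist[i][j] ← min(dist[i][j], dist[i][k] + dist[k][j]). The final matrix gives, for each (i, j), the minimum total weight of any directed path from i to j (possibly empty when i = j).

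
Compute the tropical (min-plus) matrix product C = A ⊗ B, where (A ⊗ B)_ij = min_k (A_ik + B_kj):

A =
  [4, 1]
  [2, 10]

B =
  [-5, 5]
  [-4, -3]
A ⊗ B =
  [-3, -2]
  [-3, 7]

Apply the min-plus product entry-by-entry:
  C[0][0] = min over k of (A[0][0] + B[0][0] = 4 + -5 = -1, A[0][1] + B[1][0] = 1 + -4 = -3) = -3 (attained at k = 1)
  C[0][1] = min over k of (A[0][0] + B[0][1] = 4 + 5 = 9, A[0][1] + B[1][1] = 1 + -3 = -2) = -2 (attained at k = 1)
  C[1][0] = min over k of (A[1][0] + B[0][0] = 2 + -5 = -3, A[1][1] + B[1][0] = 10 + -4 = 6) = -3 (attained at k = 0)
  C[1][1] = min over k of (A[1][0] + B[0][1] = 2 + 5 = 7, A[1][1] + B[1][1] = 10 + -3 = 7) = 7 (attained at k = 0)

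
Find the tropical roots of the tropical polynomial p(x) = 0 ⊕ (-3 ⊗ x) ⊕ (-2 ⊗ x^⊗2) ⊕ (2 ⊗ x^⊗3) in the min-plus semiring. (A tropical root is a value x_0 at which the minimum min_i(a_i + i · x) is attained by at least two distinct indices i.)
Roots: {-4, -1, 3}

Each tropical root is a break point of the lower envelope of the lines y = a_i + i · x (there are 4 lines, with slopes 0, 1, ..., 3). Only the lines that attain the minimum somewhere contribute to roots; other lines are dominated. Here the surviving (envelope) indices are i = 3, i = 2, i = 1, i = 0.
Intersections between consecutive envelope lines give the roots: for adjacent envelope indices i < j the intersection is x = (a_i − a_j) / (j − i). Reading off the sorted break points: {-4, -1, 3}.
Verification: at each break x_0, at least two indices attain the minimum of min_i(a_i + i · x_0).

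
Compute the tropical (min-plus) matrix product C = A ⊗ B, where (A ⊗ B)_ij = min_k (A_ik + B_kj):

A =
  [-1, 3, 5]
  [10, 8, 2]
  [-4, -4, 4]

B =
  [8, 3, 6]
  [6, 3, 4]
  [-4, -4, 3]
A ⊗ B =
  [1, 1, 5]
  [-2, -2, 5]
  [0, -1, 0]

Apply the min-plus product entry-by-entry:
  C[0][0] = min over k of (A[0][0] + B[0][0] = -1 + 8 = 7, A[0][1] + B[1][0] = 3 + 6 = 9, A[0][2] + B[2][0] = 5 + -4 = 1) = 1 (attained at k = 2)
  C[0][1] = min over k of (A[0][0] + B[0][1] = -1 + 3 = 2, A[0][1] + B[1][1] = 3 + 3 = 6, A[0][2] + B[2][1] = 5 + -4 = 1) = 1 (attained at k = 2)
  C[0][2] = min over k of (A[0][0] + B[0][2] = -1 + 6 = 5, A[0][1] + B[1][2] = 3 + 4 = 7, A[0][2] + B[2][2] = 5 + 3 = 8) = 5 (attained at k = 0)
  C[1][0] = min over k of (A[1][0] + B[0][0] = 10 + 8 = 18, A[1][1] + B[1][0] = 8 + 6 = 14, A[1][2] + B[2][0] = 2 + -4 = -2) = -2 (attained at k = 2)
  C[1][1] = min over k of (A[1][0] + B[0][1] = 10 + 3 = 13, A[1][1] + B[1][1] = 8 + 3 = 11, A[1][2] + B[2][1] = 2 + -4 = -2) = -2 (attained at k = 2)
  C[1][2] = min over k of (A[1][0] + B[0][2] = 10 + 6 = 16, A[1][1] + B[1][2] = 8 + 4 = 12, A[1][2] + B[2][2] = 2 + 3 = 5) = 5 (attained at k = 2)
  C[2][0] = min over k of (A[2][0] + B[0][0] = -4 + 8 = 4, A[2][1] + B[1][0] = -4 + 6 = 2, A[2][2] + B[2][0] = 4 + -4 = 0) = 0 (attained at k = 2)
  C[2][1] = min over k of (A[2][0] + B[0][1] = -4 + 3 = -1, A[2][1] + B[1][1] = -4 + 3 = -1, A[2][2] + B[2][1] = 4 + -4 = 0) = -1 (attained at k = 0)
  C[2][2] = min over k of (A[2][0] + B[0][2] = -4 + 6 = 2, A[2][1] + B[1][2] = -4 + 4 = 0, A[2][2] + B[2][2] = 4 + 3 = 7) = 0 (attained at k = 1)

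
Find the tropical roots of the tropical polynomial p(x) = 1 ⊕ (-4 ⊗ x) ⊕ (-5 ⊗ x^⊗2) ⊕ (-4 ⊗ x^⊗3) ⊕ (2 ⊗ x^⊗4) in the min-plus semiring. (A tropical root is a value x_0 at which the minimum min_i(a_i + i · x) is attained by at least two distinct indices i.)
Roots: {-6, -1, 1, 5}

Each tropical root is a break point of the lower envelope of the lines y = a_i + i · x (there are 5 lines, with slopes 0, 1, ..., 4). Only the lines that attain the minimum somewhere contribute to roots; other lines are dominated. Here the surviving (envelope) indices are i = 4, i = 3, i = 2, i = 1, i = 0.
Intersections between consecutive envelope lines give the roots: for adjacent envelope indices i < j the intersection is x = (a_i − a_j) / (j − i). Reading off the sorted break points: {-6, -1, 1, 5}.
Verification: at each break x_0, at least two indices attain the minimum of min_i(a_i + i · x_0).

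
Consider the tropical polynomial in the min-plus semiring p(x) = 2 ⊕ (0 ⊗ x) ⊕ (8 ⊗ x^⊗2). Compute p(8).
p(8) = 2

A tropical monomial a ⊗ x^⊗i evaluates to a + i · x. Evaluating each term at x = 8:
  Term 0 contributes 2 + 0 · 8 = 2
  Term 1 contributes 0 + 1 · 8 = 8
  Term 2 contributes 8 + 2 · 8 = 24
p(8) = ⊕ of these = min[2, 8, 24] = 2.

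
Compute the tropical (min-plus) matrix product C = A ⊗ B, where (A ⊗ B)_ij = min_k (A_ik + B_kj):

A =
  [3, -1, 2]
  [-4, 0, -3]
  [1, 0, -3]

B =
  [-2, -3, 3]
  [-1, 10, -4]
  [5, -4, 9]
A ⊗ B =
  [-2, -2, -5]
  [-6, -7, -4]
  [-1, -7, -4]

Apply the min-plus product entry-by-entry:
  C[0][0] = min over k of (A[0][0] + B[0][0] = 3 + -2 = 1, A[0][1] + B[1][0] = -1 + -1 = -2, A[0][2] + B[2][0] = 2 + 5 = 7) = -2 (attained at k = 1)
  C[0][1] = min over k of (A[0][0] + B[0][1] = 3 + -3 = 0, A[0][1] + B[1][1] = -1 + 10 = 9, A[0][2] + B[2][1] = 2 + -4 = -2) = -2 (attained at k = 2)
  C[0][2] = min over k of (A[0][0] + B[0][2] = 3 + 3 = 6, A[0][1] + B[1][2] = -1 + -4 = -5, A[0][2] + B[2][2] = 2 + 9 = 11) = -5 (attained at k = 1)
  C[1][0] = min over k of (A[1][0] + B[0][0] = -4 + -2 = -6, A[1][1] + B[1][0] = 0 + -1 = -1, A[1][2] + B[2][0] = -3 + 5 = 2) = -6 (attained at k = 0)
  C[1][1] = min over k of (A[1][0] + B[0][1] = -4 + -3 = -7, A[1][1] + B[1][1] = 0 + 10 = 10, A[1][2] + B[2][1] = -3 + -4 = -7) = -7 (attained at k = 0)
  C[1][2] = min over k of (A[1][0] + B[0][2] = -4 + 3 = -1, A[1][1] + B[1][2] = 0 + -4 = -4, A[1][2] + B[2][2] = -3 + 9 = 6) = -4 (attained at k = 1)
  C[2][0] = min over k of (A[2][0] + B[0][0] = 1 + -2 = -1, A[2][1] + B[1][0] = 0 + -1 = -1, A[2][2] + B[2][0] = -3 + 5 = 2) = -1 (attained at k = 0)
  C[2][1] = min over k of (A[2][0] + B[0][1] = 1 + -3 = -2, A[2][1] + B[1][1] = 0 + 10 = 10, A[2][2] + B[2][1] = -3 + -4 = -7) = -7 (attained at k = 2)
  C[2][2] = min over k of (A[2][0] + B[0][2] = 1 + 3 = 4, A[2][1] + B[1][2] = 0 + -4 = -4, A[2][2] + B[2][2] = -3 + 9 = 6) = -4 (attained at k = 1)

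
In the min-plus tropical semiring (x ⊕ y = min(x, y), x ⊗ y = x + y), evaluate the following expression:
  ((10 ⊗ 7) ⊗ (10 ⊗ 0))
((10 ⊗ 7) ⊗ (10 ⊗ 0)) = 27

Expand innermost to outermost. Recall ⊕ takes the minimum of its arguments and ⊗ takes their sum. Working out the expression ((10 ⊗ 7) ⊗ (10 ⊗ 0)) gives 27.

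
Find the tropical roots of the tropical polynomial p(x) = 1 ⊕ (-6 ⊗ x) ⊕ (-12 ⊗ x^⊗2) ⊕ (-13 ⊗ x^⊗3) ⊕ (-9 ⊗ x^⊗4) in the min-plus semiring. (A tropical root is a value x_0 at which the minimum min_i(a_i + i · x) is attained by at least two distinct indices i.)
Roots: {-4, 1, 6, 7}

Each tropical root is a break point of the lower envelope of the lines y = a_i + i · x (there are 5 lines, with slopes 0, 1, ..., 4). Only the lines that attain the minimum somewhere contribute to roots; other lines are dominated. Here the surviving (envelope) indices are i = 4, i = 3, i = 2, i = 1, i = 0.
Intersections between consecutive envelope lines give the roots: for adjacent envelope indices i < j the intersection is x = (a_i − a_j) / (j − i). Reading off the sorted break points: {-4, 1, 6, 7}.
Verification: at each break x_0, at least two indices attain the minimum of min_i(a_i + i · x_0).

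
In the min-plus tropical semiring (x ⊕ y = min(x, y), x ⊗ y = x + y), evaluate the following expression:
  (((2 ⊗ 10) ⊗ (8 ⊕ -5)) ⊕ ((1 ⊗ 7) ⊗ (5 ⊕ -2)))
(((2 ⊗ 10) ⊗ (8 ⊕ -5)) ⊕ ((1 ⊗ 7) ⊗ (5 ⊕ -2))) = 6

Expand innermost to outermost. Recall ⊕ takes the minimum of its arguments and ⊗ takes their sum. Working out the expression (((2 ⊗ 10) ⊗ (8 ⊕ -5)) ⊕ ((1 ⊗ 7) ⊗ (5 ⊕ -2))) gives 6.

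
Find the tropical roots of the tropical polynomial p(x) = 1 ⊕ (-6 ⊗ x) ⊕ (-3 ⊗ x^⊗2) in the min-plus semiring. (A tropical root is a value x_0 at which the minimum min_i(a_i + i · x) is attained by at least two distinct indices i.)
Roots: {-3, 7}

Each tropical root is a break point of the lower envelope of the lines y = a_i + i · x (there are 3 lines, with slopes 0, 1, ..., 2). Only the lines that attain the minimum somewhere contribute to roots; other lines are dominated. Here the surviving (envelope) indices are i = 2, i = 1, i = 0.
Intersections between consecutive envelope lines give the roots: for adjacent envelope indices i < j the intersection is x = (a_i − a_j) / (j − i). Reading off the sorted break points: {-3, 7}.
Verification: at each break x_0, at least two indices attain the minimum of min_i(a_i + i · x_0).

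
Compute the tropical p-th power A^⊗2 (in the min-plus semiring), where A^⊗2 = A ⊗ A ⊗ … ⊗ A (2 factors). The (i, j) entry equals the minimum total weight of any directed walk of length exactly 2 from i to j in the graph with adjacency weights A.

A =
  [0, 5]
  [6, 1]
A^⊗2 =
  [0, 5]
  [6, 2]

Each entry (A^⊗2)_ij equals the minimum over all length-2 walks i = v_0 → v_1 → … → v_2 = j of Σ_t A[v_t][v_{t+1}]. For example, for (i, j) = (0, 1) we minimise over 2 possible intermediate vertex sequences; the minimum is 5, attained along the walk 0 → 0 → 1.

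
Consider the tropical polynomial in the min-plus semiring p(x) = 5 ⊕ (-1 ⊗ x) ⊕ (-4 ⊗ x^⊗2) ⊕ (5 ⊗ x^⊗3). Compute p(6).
p(6) = 5

A tropical monomial a ⊗ x^⊗i evaluates to a + i · x. Evaluating each term at x = 6:
  Term 0 contributes 5 + 0 · 6 = 5
  Term 1 contributes -1 + 1 · 6 = 5
  Term 2 contributes -4 + 2 · 6 = 8
  Term 3 contributes 5 + 3 · 6 = 23
p(6) = ⊕ of these = min[5, 5, 8, 23] = 5.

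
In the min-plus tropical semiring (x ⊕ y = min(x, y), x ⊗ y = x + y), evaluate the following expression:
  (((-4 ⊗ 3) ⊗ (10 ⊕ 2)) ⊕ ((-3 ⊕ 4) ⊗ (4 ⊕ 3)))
(((-4 ⊗ 3) ⊗ (10 ⊕ 2)) ⊕ ((-3 ⊕ 4) ⊗ (4 ⊕ 3))) = 0

Expand innermost to outermost. Recall ⊕ takes the minimum of its arguments and ⊗ takes their sum. Working out the expression (((-4 ⊗ 3) ⊗ (10 ⊕ 2)) ⊕ ((-3 ⊕ 4) ⊗ (4 ⊕ 3))) gives 0.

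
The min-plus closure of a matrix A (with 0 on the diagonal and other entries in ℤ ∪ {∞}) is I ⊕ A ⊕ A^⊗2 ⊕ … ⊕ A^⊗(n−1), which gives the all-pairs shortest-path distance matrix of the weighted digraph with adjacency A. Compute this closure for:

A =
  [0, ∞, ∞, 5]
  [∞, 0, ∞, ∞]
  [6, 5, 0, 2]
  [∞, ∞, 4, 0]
Closure =
  [0, 14, 9, 5]
  [∞, 0, ∞, ∞]
  [6, 5, 0, 2]
  [10, 9, 4, 0]

This is the Floyd-Warshall all-pairs shortest-path computation. For each intermediate vertex k = 0, 1, …, 3, update dist[i][j] ← min(dist[i][j], dist[i][k] + dist[k][j]). The final matrix gives, for each (i, j), the minimum total weight of any directed path from i to j (possibly empty when i = j).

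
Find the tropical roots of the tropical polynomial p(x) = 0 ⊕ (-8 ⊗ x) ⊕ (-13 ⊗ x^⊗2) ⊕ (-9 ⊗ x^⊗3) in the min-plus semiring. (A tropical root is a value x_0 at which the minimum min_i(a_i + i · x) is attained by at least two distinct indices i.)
Roots: {-4, 5, 8}

Each tropical root is a break point of the lower envelope of the lines y = a_i + i · x (there are 4 lines, with slopes 0, 1, ..., 3). Only the lines that attain the minimum somewhere contribute to roots; other lines are dominated. Here the surviving (envelope) indices are i = 3, i = 2, i = 1, i = 0.
Intersections between consecutive envelope lines give the roots: for adjacent envelope indices i < j the intersection is x = (a_i − a_j) / (j − i). Reading off the sorted break points: {-4, 5, 8}.
Verification: at each break x_0, at least two indices attain the minimum of min_i(a_i + i · x_0).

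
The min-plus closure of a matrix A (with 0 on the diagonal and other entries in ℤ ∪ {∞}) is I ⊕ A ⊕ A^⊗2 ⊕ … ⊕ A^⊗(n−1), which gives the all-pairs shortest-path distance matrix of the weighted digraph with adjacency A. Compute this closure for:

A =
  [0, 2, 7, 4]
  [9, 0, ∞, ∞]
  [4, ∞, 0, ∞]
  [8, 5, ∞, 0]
Closure =
  [0, 2, 7, 4]
  [9, 0, 16, 13]
  [4, 6, 0, 8]
  [8, 5, 15, 0]

This is the Floyd-Warshall all-pairs shortest-path computation. For each intermediate vertex k = 0, 1, …, 3, update dist[i][j] ← min(dist[i][j], dist[i][k] + dist[k][j]). The final matrix gives, for each (i, j), the minimum total weight of any directed path from i to j (possibly empty when i = j).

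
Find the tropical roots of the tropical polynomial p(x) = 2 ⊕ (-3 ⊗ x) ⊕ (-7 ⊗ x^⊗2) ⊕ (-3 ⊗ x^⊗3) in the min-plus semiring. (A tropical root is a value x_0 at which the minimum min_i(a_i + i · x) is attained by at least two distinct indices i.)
Roots: {-4, 4, 5}

Each tropical root is a break point of the lower envelope of the lines y = a_i + i · x (there are 4 lines, with slopes 0, 1, ..., 3). Only the lines that attain the minimum somewhere contribute to roots; other lines are dominated. Here the surviving (envelope) indices are i = 3, i = 2, i = 1, i = 0.
Intersections between consecutive envelope lines give the roots: for adjacent envelope indices i < j the intersection is x = (a_i − a_j) / (j − i). Reading off the sorted break points: {-4, 4, 5}.
Verification: at each break x_0, at least two indices attain the minimum of min_i(a_i + i · x_0).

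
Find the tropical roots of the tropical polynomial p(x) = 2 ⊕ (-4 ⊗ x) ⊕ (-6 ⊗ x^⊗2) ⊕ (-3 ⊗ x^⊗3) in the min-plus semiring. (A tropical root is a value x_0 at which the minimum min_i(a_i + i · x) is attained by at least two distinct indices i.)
Roots: {-3, 2, 6}

Each tropical root is a break point of the lower envelope of the lines y = a_i + i · x (there are 4 lines, with slopes 0, 1, ..., 3). Only the lines that attain the minimum somewhere contribute to roots; other lines are dominated. Here the surviving (envelope) indices are i = 3, i = 2, i = 1, i = 0.
Intersections between consecutive envelope lines give the roots: for adjacent envelope indices i < j the intersection is x = (a_i − a_j) / (j − i). Reading off the sorted break points: {-3, 2, 6}.
Verification: at each break x_0, at least two indices attain the minimum of min_i(a_i + i · x_0).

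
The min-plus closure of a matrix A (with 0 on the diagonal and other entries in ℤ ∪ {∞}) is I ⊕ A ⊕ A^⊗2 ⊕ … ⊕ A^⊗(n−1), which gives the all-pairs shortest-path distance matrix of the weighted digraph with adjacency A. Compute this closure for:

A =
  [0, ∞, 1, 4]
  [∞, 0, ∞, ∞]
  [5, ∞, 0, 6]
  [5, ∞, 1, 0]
Closure =
  [0, ∞, 1, 4]
  [∞, 0, ∞, ∞]
  [5, ∞, 0, 6]
  [5, ∞, 1, 0]

This is the Floyd-Warshall all-pairs shortest-path computation. For each intermediate vertex k = 0, 1, …, 3, update dist[i][j] ← min(dist[i][j], dist[i][k] + dist[k][j]). The final matrix gives, for each (i, j), the minimum total weight of any directed path from i to j (possibly empty when i = j).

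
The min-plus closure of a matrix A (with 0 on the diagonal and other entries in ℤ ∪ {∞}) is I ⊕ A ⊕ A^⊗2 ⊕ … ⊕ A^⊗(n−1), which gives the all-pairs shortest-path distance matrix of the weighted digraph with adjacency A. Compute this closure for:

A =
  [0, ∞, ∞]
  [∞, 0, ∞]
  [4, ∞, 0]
Closure =
  [0, ∞, ∞]
  [∞, 0, ∞]
  [4, ∞, 0]

This is the Floyd-Warshall all-pairs shortest-path computation. For each intermediate vertex k = 0, 1, …, 2, update dist[i][j] ← min(dist[i][j], dist[i][k] + dist[k][j]). The final matrix gives, for each (i, j), the minimum total weight of any directed path from i to j (possibly empty when i = j).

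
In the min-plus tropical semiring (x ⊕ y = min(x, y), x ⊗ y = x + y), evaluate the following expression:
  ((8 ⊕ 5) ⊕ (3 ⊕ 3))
((8 ⊕ 5) ⊕ (3 ⊕ 3)) = 3

Expand innermost to outermost. Recall ⊕ takes the minimum of its arguments and ⊗ takes their sum. Working out the expression ((8 ⊕ 5) ⊕ (3 ⊕ 3)) gives 3.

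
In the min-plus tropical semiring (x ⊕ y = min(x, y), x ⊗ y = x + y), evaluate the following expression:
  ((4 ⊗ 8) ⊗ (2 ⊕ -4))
((4 ⊗ 8) ⊗ (2 ⊕ -4)) = 8

Expand innermost to outermost. Recall ⊕ takes the minimum of its arguments and ⊗ takes their sum. Working out the expression ((4 ⊗ 8) ⊗ (2 ⊕ -4)) gives 8.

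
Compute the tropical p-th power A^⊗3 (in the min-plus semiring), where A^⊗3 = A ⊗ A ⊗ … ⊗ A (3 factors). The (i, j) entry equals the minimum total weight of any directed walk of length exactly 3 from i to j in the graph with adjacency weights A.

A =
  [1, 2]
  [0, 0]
A^⊗3 =
  [2, 2]
  [0, 0]

Each entry (A^⊗3)_ij equals the minimum over all length-3 walks i = v_0 → v_1 → … → v_3 = j of Σ_t A[v_t][v_{t+1}]. For example, for (i, j) = (0, 1) we minimise over 4 possible intermediate vertex sequences; the minimum is 2, attained along the walk 0 → 1 → 1 → 1.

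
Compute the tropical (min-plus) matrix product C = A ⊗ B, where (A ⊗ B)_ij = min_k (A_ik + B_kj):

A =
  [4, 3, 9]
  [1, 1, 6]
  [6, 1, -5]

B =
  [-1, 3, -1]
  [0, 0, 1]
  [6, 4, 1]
A ⊗ B =
  [3, 3, 3]
  [0, 1, 0]
  [1, -1, -4]

Apply the min-plus product entry-by-entry:
  C[0][0] = min over k of (A[0][0] + B[0][0] = 4 + -1 = 3, A[0][1] + B[1][0] = 3 + 0 = 3, A[0][2] + B[2][0] = 9 + 6 = 15) = 3 (attained at k = 0)
  C[0][1] = min over k of (A[0][0] + B[0][1] = 4 + 3 = 7, A[0][1] + B[1][1] = 3 + 0 = 3, A[0][2] + B[2][1] = 9 + 4 = 13) = 3 (attained at k = 1)
  C[0][2] = min over k of (A[0][0] + B[0][2] = 4 + -1 = 3, A[0][1] + B[1][2] = 3 + 1 = 4, A[0][2] + B[2][2] = 9 + 1 = 10) = 3 (attained at k = 0)
  C[1][0] = min over k of (A[1][0] + B[0][0] = 1 + -1 = 0, A[1][1] + B[1][0] = 1 + 0 = 1, A[1][2] + B[2][0] = 6 + 6 = 12) = 0 (attained at k = 0)
  C[1][1] = min over k of (A[1][0] + B[0][1] = 1 + 3 = 4, A[1][1] + B[1][1] = 1 + 0 = 1, A[1][2] + B[2][1] = 6 + 4 = 10) = 1 (attained at k = 1)
  C[1][2] = min over k of (A[1][0] + B[0][2] = 1 + -1 = 0, A[1][1] + B[1][2] = 1 + 1 = 2, A[1][2] + B[2][2] = 6 + 1 = 7) = 0 (attained at k = 0)
  C[2][0] = min over k of (A[2][0] + B[0][0] = 6 + -1 = 5, A[2][1] + B[1][0] = 1 + 0 = 1, A[2][2] + B[2][0] = -5 + 6 = 1) = 1 (attained at k = 1)
  C[2][1] = min over k of (A[2][0] + B[0][1] = 6 + 3 = 9, A[2][1] + B[1][1] = 1 + 0 = 1, A[2][2] + B[2][1] = -5 + 4 = -1) = -1 (attained at k = 2)
  C[2][2] = min over k of (A[2][0] + B[0][2] = 6 + -1 = 5, A[2][1] + B[1][2] = 1 + 1 = 2, A[2][2] + B[2][2] = -5 + 1 = -4) = -4 (attained at k = 2)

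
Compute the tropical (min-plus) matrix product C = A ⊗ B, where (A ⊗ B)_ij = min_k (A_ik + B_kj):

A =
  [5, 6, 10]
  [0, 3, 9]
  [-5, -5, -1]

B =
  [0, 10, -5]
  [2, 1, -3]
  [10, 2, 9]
A ⊗ B =
  [5, 7, 0]
  [0, 4, -5]
  [-5, -4, -10]

Apply the min-plus product entry-by-entry:
  C[0][0] = min over k of (A[0][0] + B[0][0] = 5 + 0 = 5, A[0][1] + B[1][0] = 6 + 2 = 8, A[0][2] + B[2][0] = 10 + 10 = 20) = 5 (attained at k = 0)
  C[0][1] = min over k of (A[0][0] + B[0][1] = 5 + 10 = 15, A[0][1] + B[1][1] = 6 + 1 = 7, A[0][2] + B[2][1] = 10 + 2 = 12) = 7 (attained at k = 1)
  C[0][2] = min over k of (A[0][0] + B[0][2] = 5 + -5 = 0, A[0][1] + B[1][2] = 6 + -3 = 3, A[0][2] + B[2][2] = 10 + 9 = 19) = 0 (attained at k = 0)
  C[1][0] = min over k of (A[1][0] + B[0][0] = 0 + 0 = 0, A[1][1] + B[1][0] = 3 + 2 = 5, A[1][2] + B[2][0] = 9 + 10 = 19) = 0 (attained at k = 0)
  C[1][1] = min over k of (A[1][0] + B[0][1] = 0 + 10 = 10, A[1][1] + B[1][1] = 3 + 1 = 4, A[1][2] + B[2][1] = 9 + 2 = 11) = 4 (attained at k = 1)
  C[1][2] = min over k of (A[1][0] + B[0][2] = 0 + -5 = -5, A[1][1] + B[1][2] = 3 + -3 = 0, A[1][2] + B[2][2] = 9 + 9 = 18) = -5 (attained at k = 0)
  C[2][0] = min over k of (A[2][0] + B[0][0] = -5 + 0 = -5, A[2][1] + B[1][0] = -5 + 2 = -3, A[2][2] + B[2][0] = -1 + 10 = 9) = -5 (attained at k = 0)
  C[2][1] = min over k of (A[2][0] + B[0][1] = -5 + 10 = 5, A[2][1] + B[1][1] = -5 + 1 = -4, A[2][2] + B[2][1] = -1 + 2 = 1) = -4 (attained at k = 1)
  C[2][2] = min over k of (A[2][0] + B[0][2] = -5 + -5 = -10, A[2][1] + B[1][2] = -5 + -3 = -8, A[2][2] + B[2][2] = -1 + 9 = 8) = -10 (attained at k = 0)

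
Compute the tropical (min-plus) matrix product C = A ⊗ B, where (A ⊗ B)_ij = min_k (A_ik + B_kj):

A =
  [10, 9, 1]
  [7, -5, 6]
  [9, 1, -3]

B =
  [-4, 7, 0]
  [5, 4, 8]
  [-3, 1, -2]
A ⊗ B =
  [-2, 2, -1]
  [0, -1, 3]
  [-6, -2, -5]

Apply the min-plus product entry-by-entry:
  C[0][0] = min over k of (A[0][0] + B[0][0] = 10 + -4 = 6, A[0][1] + B[1][0] = 9 + 5 = 14, A[0][2] + B[2][0] = 1 + -3 = -2) = -2 (attained at k = 2)
  C[0][1] = min over k of (A[0][0] + B[0][1] = 10 + 7 = 17, A[0][1] + B[1][1] = 9 + 4 = 13, A[0][2] + B[2][1] = 1 + 1 = 2) = 2 (attained at k = 2)
  C[0][2] = min over k of (A[0][0] + B[0][2] = 10 + 0 = 10, A[0][1] + B[1][2] = 9 + 8 = 17, A[0][2] + B[2][2] = 1 + -2 = -1) = -1 (attained at k = 2)
  C[1][0] = min over k of (A[1][0] + B[0][0] = 7 + -4 = 3, A[1][1] + B[1][0] = -5 + 5 = 0, A[1][2] + B[2][0] = 6 + -3 = 3) = 0 (attained at k = 1)
  C[1][1] = min over k of (A[1][0] + B[0][1] = 7 + 7 = 14, A[1][1] + B[1][1] = -5 + 4 = -1, A[1][2] + B[2][1] = 6 + 1 = 7) = -1 (attained at k = 1)
  C[1][2] = min over k of (A[1][0] + B[0][2] = 7 + 0 = 7, A[1][1] + B[1][2] = -5 + 8 = 3, A[1][2] + B[2][2] = 6 + -2 = 4) = 3 (attained at k = 1)
  C[2][0] = min over k of (A[2][0] + B[0][0] = 9 + -4 = 5, A[2][1] + B[1][0] = 1 + 5 = 6, A[2][2] + B[2][0] = -3 + -3 = -6) = -6 (attained at k = 2)
  C[2][1] = min over k of (A[2][0] + B[0][1] = 9 + 7 = 16, A[2][1] + B[1][1] = 1 + 4 = 5, A[2][2] + B[2][1] = -3 + 1 = -2) = -2 (attained at k = 2)
  C[2][2] = min over k of (A[2][0] + B[0][2] = 9 + 0 = 9, A[2][1] + B[1][2] = 1 + 8 = 9, A[2][2] + B[2][2] = -3 + -2 = -5) = -5 (attained at k = 2)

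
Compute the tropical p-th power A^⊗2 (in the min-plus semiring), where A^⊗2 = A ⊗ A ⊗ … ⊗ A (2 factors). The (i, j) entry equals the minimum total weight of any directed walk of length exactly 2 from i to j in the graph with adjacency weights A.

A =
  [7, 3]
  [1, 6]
A^⊗2 =
  [4, 9]
  [7, 4]

Each entry (A^⊗2)_ij equals the minimum over all length-2 walks i = v_0 → v_1 → … → v_2 = j of Σ_t A[v_t][v_{t+1}]. For example, for (i, j) = (0, 1) we minimise over 2 possible intermediate vertex sequences; the minimum is 9, attained along the walk 0 → 1 → 1.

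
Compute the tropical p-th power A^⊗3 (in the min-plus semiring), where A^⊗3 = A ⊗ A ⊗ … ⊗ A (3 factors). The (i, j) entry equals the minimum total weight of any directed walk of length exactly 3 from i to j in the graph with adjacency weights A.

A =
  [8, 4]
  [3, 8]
A^⊗3 =
  [15, 11]
  [10, 15]

Each entry (A^⊗3)_ij equals the minimum over all length-3 walks i = v_0 → v_1 → … → v_3 = j of Σ_t A[v_t][v_{t+1}]. For example, for (i, j) = (0, 1) we minimise over 4 possible intermediate vertex sequences; the minimum is 11, attained along the walk 0 → 1 → 0 → 1.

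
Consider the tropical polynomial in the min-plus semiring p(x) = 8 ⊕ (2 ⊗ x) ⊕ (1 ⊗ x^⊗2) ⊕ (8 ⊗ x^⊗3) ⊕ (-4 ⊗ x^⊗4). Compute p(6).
p(6) = 8

A tropical monomial a ⊗ x^⊗i evaluates to a + i · x. Evaluating each term at x = 6:
  Term 0 contributes 8 + 0 · 6 = 8
  Term 1 contributes 2 + 1 · 6 = 8
  Term 2 contributes 1 + 2 · 6 = 13
  Term 3 contributes 8 + 3 · 6 = 26
  Term 4 contributes -4 + 4 · 6 = 20
p(6) = ⊕ of these = min[8, 8, 13, 26, 20] = 8.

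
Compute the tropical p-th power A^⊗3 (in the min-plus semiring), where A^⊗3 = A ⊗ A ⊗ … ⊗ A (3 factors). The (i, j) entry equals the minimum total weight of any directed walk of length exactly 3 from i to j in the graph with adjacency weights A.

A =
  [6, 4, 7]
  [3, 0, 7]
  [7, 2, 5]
A^⊗3 =
  [7, 4, 11]
  [3, 0, 7]
  [5, 2, 9]

Each entry (A^⊗3)_ij equals the minimum over all length-3 walks i = v_0 → v_1 → … → v_3 = j of Σ_t A[v_t][v_{t+1}]. For example, for (i, j) = (0, 2) we minimise over 9 possible intermediate vertex sequences; the minimum is 11, attained along the walk 0 → 1 → 1 → 2.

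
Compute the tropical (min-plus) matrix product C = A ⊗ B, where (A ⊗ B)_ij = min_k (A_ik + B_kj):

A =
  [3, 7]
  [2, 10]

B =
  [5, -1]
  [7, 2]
A ⊗ B =
  [8, 2]
  [7, 1]

Apply the min-plus product entry-by-entry:
  C[0][0] = min over k of (A[0][0] + B[0][0] = 3 + 5 = 8, A[0][1] + B[1][0] = 7 + 7 = 14) = 8 (attained at k = 0)
  C[0][1] = min over k of (A[0][0] + B[0][1] = 3 + -1 = 2, A[0][1] + B[1][1] = 7 + 2 = 9) = 2 (attained at k = 0)
  C[1][0] = min over k of (A[1][0] + B[0][0] = 2 + 5 = 7, A[1][1] + B[1][0] = 10 + 7 = 17) = 7 (attained at k = 0)
  C[1][1] = min over k of (A[1][0] + B[0][1] = 2 + -1 = 1, A[1][1] + B[1][1] = 10 + 2 = 12) = 1 (attained at k = 0)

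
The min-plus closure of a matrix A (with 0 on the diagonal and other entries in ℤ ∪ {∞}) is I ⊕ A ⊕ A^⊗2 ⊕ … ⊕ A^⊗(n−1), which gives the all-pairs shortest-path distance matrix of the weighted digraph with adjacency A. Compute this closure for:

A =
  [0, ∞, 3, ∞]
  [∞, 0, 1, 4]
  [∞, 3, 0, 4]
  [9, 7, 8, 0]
Closure =
  [0, 6, 3, 7]
  [13, 0, 1, 4]
  [13, 3, 0, 4]
  [9, 7, 8, 0]

This is the Floyd-Warshall all-pairs shortest-path computation. For each intermediate vertex k = 0, 1, …, 3, update dist[i][j] ← min(dist[i][j], dist[i][k] + dist[k][j]). The final matrix gives, for each (i, j), the minimum total weight of any directed path from i to j (possibly empty when i = j).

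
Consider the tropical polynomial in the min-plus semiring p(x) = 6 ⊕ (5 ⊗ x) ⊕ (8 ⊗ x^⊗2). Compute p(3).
p(3) = 6

A tropical monomial a ⊗ x^⊗i evaluates to a + i · x. Evaluating each term at x = 3:
  Term 0 contributes 6 + 0 · 3 = 6
  Term 1 contributes 5 + 1 · 3 = 8
  Term 2 contributes 8 + 2 · 3 = 14
p(3) = ⊕ of these = min[6, 8, 14] = 6.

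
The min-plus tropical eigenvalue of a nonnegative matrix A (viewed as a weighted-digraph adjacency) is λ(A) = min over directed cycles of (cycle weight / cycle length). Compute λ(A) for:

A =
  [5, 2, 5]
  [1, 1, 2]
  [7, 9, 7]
λ(A) = 1

Enumerate directed cycles and compute their means (weight / length). Sample:
  cycle 0 → 0: weight = 5, length = 1, mean = 5/1 ≈ 5.000
  cycle 1 → 1: weight = 1, length = 1, mean = 1/1 ≈ 1.000
  cycle 2 → 2: weight = 7, length = 1, mean = 7/1 ≈ 7.000
  cycle 0 → 1 → 0: weight = 3, length = 2, mean = 3/2 ≈ 1.500
  cycle 0 → 2 → 0: weight = 12, length = 2, mean = 12/2 ≈ 6.000
  cycle 1 → 0 → 1: weight = 3, length = 2, mean = 3/2 ≈ 1.500
Minimum mean = 1.000, attained e.g. along the cycle 1 → 1 with weight 1 and length 1. So λ(A) = 1/1 = 1.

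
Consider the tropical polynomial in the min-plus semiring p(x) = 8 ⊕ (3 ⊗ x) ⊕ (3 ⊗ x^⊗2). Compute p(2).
p(2) = 5

A tropical monomial a ⊗ x^⊗i evaluates to a + i · x. Evaluating each term at x = 2:
  Term 0 contributes 8 + 0 · 2 = 8
  Term 1 contributes 3 + 1 · 2 = 5
  Term 2 contributes 3 + 2 · 2 = 7
p(2) = ⊕ of these = min[8, 5, 7] = 5.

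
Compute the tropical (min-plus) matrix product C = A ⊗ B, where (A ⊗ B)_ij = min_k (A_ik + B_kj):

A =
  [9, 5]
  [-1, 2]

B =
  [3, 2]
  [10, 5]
A ⊗ B =
  [12, 10]
  [2, 1]

Apply the min-plus product entry-by-entry:
  C[0][0] = min over k of (A[0][0] + B[0][0] = 9 + 3 = 12, A[0][1] + B[1][0] = 5 + 10 = 15) = 12 (attained at k = 0)
  C[0][1] = min over k of (A[0][0] + B[0][1] = 9 + 2 = 11, A[0][1] + B[1][1] = 5 + 5 = 10) = 10 (attained at k = 1)
  C[1][0] = min over k of (A[1][0] + B[0][0] = -1 + 3 = 2, A[1][1] + B[1][0] = 2 + 10 = 12) = 2 (attained at k = 0)
  C[1][1] = min over k of (A[1][0] + B[0][1] = -1 + 2 = 1, A[1][1] + B[1][1] = 2 + 5 = 7) = 1 (attained at k = 0)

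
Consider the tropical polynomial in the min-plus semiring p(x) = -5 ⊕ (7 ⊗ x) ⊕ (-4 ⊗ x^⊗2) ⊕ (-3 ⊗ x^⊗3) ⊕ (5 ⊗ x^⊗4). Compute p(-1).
p(-1) = -6

A tropical monomial a ⊗ x^⊗i evaluates to a + i · x. Evaluating each term at x = -1:
  Term 0 contributes -5 + 0 · -1 = -5
  Term 1 contributes 7 + 1 · -1 = 6
  Term 2 contributes -4 + 2 · -1 = -6
  Term 3 contributes -3 + 3 · -1 = -6
  Term 4 contributes 5 + 4 · -1 = 1
p(-1) = ⊕ of these = min[-5, 6, -6, -6, 1] = -6.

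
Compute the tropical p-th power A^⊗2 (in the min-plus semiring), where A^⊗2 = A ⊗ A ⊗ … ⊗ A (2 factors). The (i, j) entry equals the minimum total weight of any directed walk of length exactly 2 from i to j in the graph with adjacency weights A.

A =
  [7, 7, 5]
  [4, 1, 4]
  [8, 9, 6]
A^⊗2 =
  [11, 8, 11]
  [5, 2, 5]
  [13, 10, 12]

Each entry (A^⊗2)_ij equals the minimum over all length-2 walks i = v_0 → v_1 → … → v_2 = j of Σ_t A[v_t][v_{t+1}]. For example, for (i, j) = (0, 2) we minimise over 3 possible intermediate vertex sequences; the minimum is 11, attained along the walk 0 → 1 → 2.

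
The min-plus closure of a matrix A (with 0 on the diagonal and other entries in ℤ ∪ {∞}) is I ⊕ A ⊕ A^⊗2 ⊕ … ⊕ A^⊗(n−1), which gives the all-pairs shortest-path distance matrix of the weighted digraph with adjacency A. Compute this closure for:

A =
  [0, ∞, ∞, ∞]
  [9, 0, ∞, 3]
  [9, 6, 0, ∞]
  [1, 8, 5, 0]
Closure =
  [0, ∞, ∞, ∞]
  [4, 0, 8, 3]
  [9, 6, 0, 9]
  [1, 8, 5, 0]

This is the Floyd-Warshall all-pairs shortest-path computation. For each intermediate vertex k = 0, 1, …, 3, update dist[i][j] ← min(dist[i][j], dist[i][k] + dist[k][j]). The final matrix gives, for each (i, j), the minimum total weight of any directed path from i to j (possibly empty when i = j).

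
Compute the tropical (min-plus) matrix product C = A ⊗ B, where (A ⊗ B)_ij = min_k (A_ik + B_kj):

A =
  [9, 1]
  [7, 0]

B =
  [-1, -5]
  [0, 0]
A ⊗ B =
  [1, 1]
  [0, 0]

Apply the min-plus product entry-by-entry:
  C[0][0] = min over k of (A[0][0] + B[0][0] = 9 + -1 = 8, A[0][1] + B[1][0] = 1 + 0 = 1) = 1 (attained at k = 1)
  C[0][1] = min over k of (A[0][0] + B[0][1] = 9 + -5 = 4, A[0][1] + B[1][1] = 1 + 0 = 1) = 1 (attained at k = 1)
  C[1][0] = min over k of (A[1][0] + B[0][0] = 7 + -1 = 6, A[1][1] + B[1][0] = 0 + 0 = 0) = 0 (attained at k = 1)
  C[1][1] = min over k of (A[1][0] + B[0][1] = 7 + -5 = 2, A[1][1] + B[1][1] = 0 + 0 = 0) = 0 (attained at k = 1)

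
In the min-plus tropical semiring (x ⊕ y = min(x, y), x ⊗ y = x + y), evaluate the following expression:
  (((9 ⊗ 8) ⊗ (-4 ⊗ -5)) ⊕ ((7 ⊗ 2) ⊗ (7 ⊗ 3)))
(((9 ⊗ 8) ⊗ (-4 ⊗ -5)) ⊕ ((7 ⊗ 2) ⊗ (7 ⊗ 3))) = 8

Expand innermost to outermost. Recall ⊕ takes the minimum of its arguments and ⊗ takes their sum. Working out the expression (((9 ⊗ 8) ⊗ (-4 ⊗ -5)) ⊕ ((7 ⊗ 2) ⊗ (7 ⊗ 3))) gives 8.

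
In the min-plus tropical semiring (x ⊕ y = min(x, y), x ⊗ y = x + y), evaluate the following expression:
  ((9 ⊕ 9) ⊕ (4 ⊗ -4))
((9 ⊕ 9) ⊕ (4 ⊗ -4)) = 0

Expand innermost to outermost. Recall ⊕ takes the minimum of its arguments and ⊗ takes their sum. Working out the expression ((9 ⊕ 9) ⊕ (4 ⊗ -4)) gives 0.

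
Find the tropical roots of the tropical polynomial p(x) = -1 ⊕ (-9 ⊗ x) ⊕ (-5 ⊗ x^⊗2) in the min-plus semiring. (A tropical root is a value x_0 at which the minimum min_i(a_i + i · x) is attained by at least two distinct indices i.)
Roots: {-4, 8}

Each tropical root is a break point of the lower envelope of the lines y = a_i + i · x (there are 3 lines, with slopes 0, 1, ..., 2). Only the lines that attain the minimum somewhere contribute to roots; other lines are dominated. Here the surviving (envelope) indices are i = 2, i = 1, i = 0.
Intersections between consecutive envelope lines give the roots: for adjacent envelope indices i < j the intersection is x = (a_i − a_j) / (j − i). Reading off the sorted break points: {-4, 8}.
Verification: at each break x_0, at least two indices attain the minimum of min_i(a_i + i · x_0).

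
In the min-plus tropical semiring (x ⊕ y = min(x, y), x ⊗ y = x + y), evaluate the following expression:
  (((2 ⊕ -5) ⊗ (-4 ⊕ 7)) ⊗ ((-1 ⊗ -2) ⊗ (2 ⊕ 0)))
(((2 ⊕ -5) ⊗ (-4 ⊕ 7)) ⊗ ((-1 ⊗ -2) ⊗ (2 ⊕ 0))) = -12

Expand innermost to outermost. Recall ⊕ takes the minimum of its arguments and ⊗ takes their sum. Working out the expression (((2 ⊕ -5) ⊗ (-4 ⊕ 7)) ⊗ ((-1 ⊗ -2) ⊗ (2 ⊕ 0))) gives -12.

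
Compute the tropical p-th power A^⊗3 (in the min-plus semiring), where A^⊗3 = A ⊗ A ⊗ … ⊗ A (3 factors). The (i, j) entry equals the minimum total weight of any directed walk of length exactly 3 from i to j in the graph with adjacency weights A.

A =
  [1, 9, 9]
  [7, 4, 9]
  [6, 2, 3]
A^⊗3 =
  [3, 11, 11]
  [9, 12, 15]
  [8, 8, 9]

Each entry (A^⊗3)_ij equals the minimum over all length-3 walks i = v_0 → v_1 → … → v_3 = j of Σ_t A[v_t][v_{t+1}]. For example, for (i, j) = (0, 2) we minimise over 9 possible intermediate vertex sequences; the minimum is 11, attained along the walk 0 → 0 → 0 → 2.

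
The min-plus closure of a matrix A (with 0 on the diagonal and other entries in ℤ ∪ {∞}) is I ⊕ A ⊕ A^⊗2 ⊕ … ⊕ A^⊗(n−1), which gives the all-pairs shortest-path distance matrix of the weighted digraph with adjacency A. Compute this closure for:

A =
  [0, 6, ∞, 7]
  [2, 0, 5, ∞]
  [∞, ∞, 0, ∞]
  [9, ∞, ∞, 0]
Closure =
  [0, 6, 11, 7]
  [2, 0, 5, 9]
  [∞, ∞, 0, ∞]
  [9, 15, 20, 0]

This is the Floyd-Warshall all-pairs shortest-path computation. For each intermediate vertex k = 0, 1, …, 3, update dist[i][j] ← min(dist[i][j], dist[i][k] + dist[k][j]). The final matrix gives, for each (i, j), the minimum total weight of any directed path from i to j (possibly empty when i = j).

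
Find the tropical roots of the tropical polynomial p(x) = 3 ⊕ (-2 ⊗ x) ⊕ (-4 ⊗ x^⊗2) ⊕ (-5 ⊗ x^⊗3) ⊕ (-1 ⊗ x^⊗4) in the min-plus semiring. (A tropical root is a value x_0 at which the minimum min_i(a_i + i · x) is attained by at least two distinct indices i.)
Roots: {-4, 1, 2, 5}

Each tropical root is a break point of the lower envelope of the lines y = a_i + i · x (there are 5 lines, with slopes 0, 1, ..., 4). Only the lines that attain the minimum somewhere contribute to roots; other lines are dominated. Here the surviving (envelope) indices are i = 4, i = 3, i = 2, i = 1, i = 0.
Intersections between consecutive envelope lines give the roots: for adjacent envelope indices i < j the intersection is x = (a_i − a_j) / (j − i). Reading off the sorted break points: {-4, 1, 2, 5}.
Verification: at each break x_0, at least two indices attain the minimum of min_i(a_i + i · x_0).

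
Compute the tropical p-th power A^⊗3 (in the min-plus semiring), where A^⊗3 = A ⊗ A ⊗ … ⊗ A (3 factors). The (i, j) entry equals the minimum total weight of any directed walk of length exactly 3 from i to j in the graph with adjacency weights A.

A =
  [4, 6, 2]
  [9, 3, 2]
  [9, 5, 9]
A^⊗3 =
  [12, 10, 9]
  [14, 9, 8]
  [16, 11, 10]

Each entry (A^⊗3)_ij equals the minimum over all length-3 walks i = v_0 → v_1 → … → v_3 = j of Σ_t A[v_t][v_{t+1}]. For example, for (i, j) = (0, 2) we minimise over 9 possible intermediate vertex sequences; the minimum is 9, attained along the walk 0 → 2 → 1 → 2.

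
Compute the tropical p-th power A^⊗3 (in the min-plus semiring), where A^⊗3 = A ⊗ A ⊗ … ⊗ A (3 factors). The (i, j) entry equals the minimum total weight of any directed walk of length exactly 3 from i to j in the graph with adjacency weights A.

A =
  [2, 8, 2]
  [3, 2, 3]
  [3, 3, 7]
A^⊗3 =
  [6, 7, 6]
  [7, 6, 7]
  [7, 7, 7]

Each entry (A^⊗3)_ij equals the minimum over all length-3 walks i = v_0 → v_1 → … → v_3 = j of Σ_t A[v_t][v_{t+1}]. For example, for (i, j) = (0, 2) we minimise over 9 possible intermediate vertex sequences; the minimum is 6, attained along the walk 0 → 0 → 0 → 2.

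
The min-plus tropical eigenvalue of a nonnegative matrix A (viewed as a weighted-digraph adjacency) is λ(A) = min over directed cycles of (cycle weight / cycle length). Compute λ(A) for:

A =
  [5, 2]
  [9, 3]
λ(A) = 3

Enumerate directed cycles and compute their means (weight / length). Sample:
  cycle 0 → 0: weight = 5, length = 1, mean = 5/1 ≈ 5.000
  cycle 1 → 1: weight = 3, length = 1, mean = 3/1 ≈ 3.000
  cycle 0 → 1 → 0: weight = 11, length = 2, mean = 11/2 ≈ 5.500
  cycle 1 → 0 → 1: weight = 11, length = 2, mean = 11/2 ≈ 5.500
Minimum mean = 3.000, attained e.g. along the cycle 1 → 1 with weight 3 and length 1. So λ(A) = 3/1 = 3.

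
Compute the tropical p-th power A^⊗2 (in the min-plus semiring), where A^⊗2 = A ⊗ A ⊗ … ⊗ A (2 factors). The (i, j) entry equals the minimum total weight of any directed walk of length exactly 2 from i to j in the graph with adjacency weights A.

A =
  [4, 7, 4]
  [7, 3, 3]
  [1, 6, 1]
A^⊗2 =
  [5, 10, 5]
  [4, 6, 4]
  [2, 7, 2]

Each entry (A^⊗2)_ij equals the minimum over all length-2 walks i = v_0 → v_1 → … → v_2 = j of Σ_t A[v_t][v_{t+1}]. For example, for (i, j) = (0, 2) we minimise over 3 possible intermediate vertex sequences; the minimum is 5, attained along the walk 0 → 2 → 2.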